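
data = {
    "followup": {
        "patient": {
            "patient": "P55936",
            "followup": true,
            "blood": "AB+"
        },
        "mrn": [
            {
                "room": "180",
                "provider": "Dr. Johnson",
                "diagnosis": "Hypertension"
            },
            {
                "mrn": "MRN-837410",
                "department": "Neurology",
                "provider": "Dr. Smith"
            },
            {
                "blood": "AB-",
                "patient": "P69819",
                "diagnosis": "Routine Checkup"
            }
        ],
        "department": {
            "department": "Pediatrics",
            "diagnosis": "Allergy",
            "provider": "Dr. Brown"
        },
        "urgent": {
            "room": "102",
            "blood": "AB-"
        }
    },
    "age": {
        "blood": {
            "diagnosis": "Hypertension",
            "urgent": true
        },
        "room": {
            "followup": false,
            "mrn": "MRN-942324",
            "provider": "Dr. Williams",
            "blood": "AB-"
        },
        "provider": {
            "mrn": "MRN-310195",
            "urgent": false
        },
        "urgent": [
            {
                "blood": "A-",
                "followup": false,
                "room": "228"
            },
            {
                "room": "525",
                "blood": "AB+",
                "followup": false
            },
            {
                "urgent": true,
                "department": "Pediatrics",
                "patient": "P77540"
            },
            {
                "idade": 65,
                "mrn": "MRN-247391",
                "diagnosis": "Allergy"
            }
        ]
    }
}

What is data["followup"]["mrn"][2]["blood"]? "AB-"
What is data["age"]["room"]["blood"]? "AB-"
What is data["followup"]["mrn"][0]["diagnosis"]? "Hypertension"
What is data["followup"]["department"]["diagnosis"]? "Allergy"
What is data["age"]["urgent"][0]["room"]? "228"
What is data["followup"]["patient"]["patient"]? "P55936"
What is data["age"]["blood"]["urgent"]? True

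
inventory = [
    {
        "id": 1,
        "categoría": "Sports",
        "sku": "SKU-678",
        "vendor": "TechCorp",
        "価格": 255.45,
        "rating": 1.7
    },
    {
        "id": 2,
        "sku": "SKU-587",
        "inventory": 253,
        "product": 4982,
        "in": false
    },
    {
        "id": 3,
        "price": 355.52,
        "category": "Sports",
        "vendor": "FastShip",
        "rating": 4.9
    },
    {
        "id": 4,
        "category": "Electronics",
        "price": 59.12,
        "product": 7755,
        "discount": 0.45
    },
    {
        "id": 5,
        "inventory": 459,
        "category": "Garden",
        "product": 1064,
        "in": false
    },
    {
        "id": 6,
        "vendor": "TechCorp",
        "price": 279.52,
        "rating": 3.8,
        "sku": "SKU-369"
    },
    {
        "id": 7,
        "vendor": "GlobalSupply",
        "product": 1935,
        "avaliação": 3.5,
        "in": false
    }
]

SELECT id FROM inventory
[1, 2, 3, 4, 5, 6, 7]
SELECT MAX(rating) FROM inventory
4.9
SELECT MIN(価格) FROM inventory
255.45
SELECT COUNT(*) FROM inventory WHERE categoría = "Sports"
1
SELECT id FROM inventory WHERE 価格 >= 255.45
[1]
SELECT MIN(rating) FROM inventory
1.7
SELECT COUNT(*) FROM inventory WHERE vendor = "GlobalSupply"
1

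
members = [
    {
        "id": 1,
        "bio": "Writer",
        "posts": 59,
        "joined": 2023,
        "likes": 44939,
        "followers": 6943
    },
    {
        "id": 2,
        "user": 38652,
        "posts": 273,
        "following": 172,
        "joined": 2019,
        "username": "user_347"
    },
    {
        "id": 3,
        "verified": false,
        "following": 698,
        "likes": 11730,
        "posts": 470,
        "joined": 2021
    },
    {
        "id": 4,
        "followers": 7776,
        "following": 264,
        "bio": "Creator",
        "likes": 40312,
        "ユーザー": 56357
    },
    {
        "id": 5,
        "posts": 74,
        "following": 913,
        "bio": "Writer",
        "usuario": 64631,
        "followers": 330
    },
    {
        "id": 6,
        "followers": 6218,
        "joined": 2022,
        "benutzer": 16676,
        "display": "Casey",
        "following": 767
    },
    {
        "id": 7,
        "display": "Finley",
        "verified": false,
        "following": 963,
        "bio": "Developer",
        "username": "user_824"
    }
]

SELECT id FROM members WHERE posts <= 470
[1, 2, 3, 5]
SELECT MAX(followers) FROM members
7776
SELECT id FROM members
[1, 2, 3, 4, 5, 6, 7]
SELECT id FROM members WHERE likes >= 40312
[1, 4]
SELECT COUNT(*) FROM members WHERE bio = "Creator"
1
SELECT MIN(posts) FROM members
59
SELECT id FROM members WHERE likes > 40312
[1]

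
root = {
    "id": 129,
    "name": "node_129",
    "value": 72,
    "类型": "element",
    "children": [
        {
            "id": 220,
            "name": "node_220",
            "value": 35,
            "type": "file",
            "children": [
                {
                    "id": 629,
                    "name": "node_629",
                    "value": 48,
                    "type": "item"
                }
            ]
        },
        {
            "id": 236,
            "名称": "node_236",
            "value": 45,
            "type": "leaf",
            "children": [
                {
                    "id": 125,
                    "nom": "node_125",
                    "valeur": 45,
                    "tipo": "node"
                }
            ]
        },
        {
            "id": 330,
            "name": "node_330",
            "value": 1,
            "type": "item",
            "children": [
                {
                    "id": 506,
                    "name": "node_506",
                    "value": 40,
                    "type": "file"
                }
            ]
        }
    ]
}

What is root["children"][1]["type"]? "leaf"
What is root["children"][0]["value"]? 35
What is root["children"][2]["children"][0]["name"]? "node_506"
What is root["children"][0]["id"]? 220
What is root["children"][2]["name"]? "node_330"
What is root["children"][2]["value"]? 1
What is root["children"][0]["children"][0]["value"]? 48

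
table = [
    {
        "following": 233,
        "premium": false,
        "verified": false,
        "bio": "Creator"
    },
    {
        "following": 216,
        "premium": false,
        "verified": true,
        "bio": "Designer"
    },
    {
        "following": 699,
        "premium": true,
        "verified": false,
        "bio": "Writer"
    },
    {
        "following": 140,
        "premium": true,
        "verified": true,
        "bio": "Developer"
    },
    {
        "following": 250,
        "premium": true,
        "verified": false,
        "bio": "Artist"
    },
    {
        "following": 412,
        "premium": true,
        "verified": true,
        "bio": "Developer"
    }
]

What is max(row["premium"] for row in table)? True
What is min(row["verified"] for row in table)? False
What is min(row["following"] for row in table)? 140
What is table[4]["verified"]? False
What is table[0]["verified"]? False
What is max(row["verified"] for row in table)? True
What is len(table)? 6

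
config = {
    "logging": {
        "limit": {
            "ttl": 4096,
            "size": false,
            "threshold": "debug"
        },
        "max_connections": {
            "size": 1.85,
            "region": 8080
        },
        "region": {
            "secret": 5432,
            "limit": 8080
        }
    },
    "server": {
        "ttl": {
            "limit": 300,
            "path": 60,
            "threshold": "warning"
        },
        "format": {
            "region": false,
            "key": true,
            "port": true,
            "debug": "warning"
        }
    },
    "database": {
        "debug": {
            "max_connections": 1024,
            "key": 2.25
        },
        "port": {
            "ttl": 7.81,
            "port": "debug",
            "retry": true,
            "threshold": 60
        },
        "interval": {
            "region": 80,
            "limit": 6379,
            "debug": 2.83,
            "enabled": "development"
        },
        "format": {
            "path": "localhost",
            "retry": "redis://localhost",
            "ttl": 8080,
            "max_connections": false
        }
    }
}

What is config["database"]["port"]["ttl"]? 7.81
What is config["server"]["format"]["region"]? False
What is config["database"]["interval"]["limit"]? 6379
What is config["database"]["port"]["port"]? "debug"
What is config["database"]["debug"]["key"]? 2.25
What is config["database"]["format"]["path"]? "localhost"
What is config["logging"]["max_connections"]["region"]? 8080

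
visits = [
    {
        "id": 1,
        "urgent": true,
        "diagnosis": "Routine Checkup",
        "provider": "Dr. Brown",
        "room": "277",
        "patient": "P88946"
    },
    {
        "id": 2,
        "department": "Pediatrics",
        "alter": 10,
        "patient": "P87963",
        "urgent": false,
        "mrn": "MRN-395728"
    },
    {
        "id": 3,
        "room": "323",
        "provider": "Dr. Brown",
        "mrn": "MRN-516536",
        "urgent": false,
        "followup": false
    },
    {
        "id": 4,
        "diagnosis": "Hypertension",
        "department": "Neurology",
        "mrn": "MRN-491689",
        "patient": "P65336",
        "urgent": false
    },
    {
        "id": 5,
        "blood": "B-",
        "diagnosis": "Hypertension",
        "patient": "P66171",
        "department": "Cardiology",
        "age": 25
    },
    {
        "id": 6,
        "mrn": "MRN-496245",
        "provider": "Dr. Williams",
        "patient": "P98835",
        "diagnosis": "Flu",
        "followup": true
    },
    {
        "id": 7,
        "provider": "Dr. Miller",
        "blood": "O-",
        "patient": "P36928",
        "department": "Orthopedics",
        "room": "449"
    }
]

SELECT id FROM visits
[1, 2, 3, 4, 5, 6, 7]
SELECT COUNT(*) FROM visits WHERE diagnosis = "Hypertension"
2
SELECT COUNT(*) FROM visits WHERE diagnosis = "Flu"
1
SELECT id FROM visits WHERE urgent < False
[]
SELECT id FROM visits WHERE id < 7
[1, 2, 3, 4, 5, 6]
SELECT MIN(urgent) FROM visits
False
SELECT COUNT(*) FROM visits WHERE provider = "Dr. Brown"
2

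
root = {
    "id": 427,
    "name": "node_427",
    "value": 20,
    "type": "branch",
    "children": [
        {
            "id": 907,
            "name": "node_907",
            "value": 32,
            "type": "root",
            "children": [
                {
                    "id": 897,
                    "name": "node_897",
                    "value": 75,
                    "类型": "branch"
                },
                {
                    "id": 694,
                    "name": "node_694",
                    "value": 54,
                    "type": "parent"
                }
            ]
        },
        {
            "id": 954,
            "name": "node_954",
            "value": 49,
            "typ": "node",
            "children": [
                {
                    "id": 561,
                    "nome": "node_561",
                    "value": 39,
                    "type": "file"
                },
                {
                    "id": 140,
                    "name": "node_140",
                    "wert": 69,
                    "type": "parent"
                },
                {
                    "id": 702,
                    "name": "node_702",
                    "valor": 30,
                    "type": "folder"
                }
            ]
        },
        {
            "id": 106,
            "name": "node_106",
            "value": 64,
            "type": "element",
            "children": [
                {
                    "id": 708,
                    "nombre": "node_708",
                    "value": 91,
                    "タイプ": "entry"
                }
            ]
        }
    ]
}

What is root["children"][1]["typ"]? "node"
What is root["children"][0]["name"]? "node_907"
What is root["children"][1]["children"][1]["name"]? "node_140"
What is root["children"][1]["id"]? 954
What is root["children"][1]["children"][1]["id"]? 140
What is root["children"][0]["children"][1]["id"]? 694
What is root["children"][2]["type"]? "element"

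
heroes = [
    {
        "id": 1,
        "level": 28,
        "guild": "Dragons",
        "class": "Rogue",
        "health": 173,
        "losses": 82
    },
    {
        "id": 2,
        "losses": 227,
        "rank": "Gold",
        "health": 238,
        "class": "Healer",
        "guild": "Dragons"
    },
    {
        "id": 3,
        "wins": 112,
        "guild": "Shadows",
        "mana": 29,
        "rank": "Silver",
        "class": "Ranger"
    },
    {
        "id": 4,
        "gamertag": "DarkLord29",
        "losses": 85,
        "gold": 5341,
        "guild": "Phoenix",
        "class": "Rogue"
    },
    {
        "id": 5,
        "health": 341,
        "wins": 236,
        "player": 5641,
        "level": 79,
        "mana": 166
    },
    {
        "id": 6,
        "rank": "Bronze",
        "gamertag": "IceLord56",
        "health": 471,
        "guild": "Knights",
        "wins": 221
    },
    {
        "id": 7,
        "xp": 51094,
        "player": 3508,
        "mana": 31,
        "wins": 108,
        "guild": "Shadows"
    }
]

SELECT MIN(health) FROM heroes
173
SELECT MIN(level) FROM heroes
28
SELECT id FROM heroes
[1, 2, 3, 4, 5, 6, 7]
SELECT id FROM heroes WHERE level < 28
[]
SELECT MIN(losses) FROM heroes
82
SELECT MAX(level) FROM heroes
79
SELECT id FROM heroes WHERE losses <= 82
[1]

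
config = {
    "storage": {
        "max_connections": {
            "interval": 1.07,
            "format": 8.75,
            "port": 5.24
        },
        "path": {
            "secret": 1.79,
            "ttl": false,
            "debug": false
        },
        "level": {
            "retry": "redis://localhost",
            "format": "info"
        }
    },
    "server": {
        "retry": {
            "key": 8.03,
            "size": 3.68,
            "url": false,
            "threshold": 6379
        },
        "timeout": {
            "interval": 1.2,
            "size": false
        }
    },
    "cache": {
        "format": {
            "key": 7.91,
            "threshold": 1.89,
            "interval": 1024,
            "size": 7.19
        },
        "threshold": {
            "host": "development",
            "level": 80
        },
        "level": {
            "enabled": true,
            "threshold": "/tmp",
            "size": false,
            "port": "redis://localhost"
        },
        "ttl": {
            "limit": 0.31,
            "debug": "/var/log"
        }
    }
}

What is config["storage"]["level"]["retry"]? "redis://localhost"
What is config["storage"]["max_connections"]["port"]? 5.24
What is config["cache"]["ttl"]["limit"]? 0.31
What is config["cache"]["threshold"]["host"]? "development"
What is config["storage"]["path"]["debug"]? False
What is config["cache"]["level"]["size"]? False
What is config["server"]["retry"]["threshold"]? 6379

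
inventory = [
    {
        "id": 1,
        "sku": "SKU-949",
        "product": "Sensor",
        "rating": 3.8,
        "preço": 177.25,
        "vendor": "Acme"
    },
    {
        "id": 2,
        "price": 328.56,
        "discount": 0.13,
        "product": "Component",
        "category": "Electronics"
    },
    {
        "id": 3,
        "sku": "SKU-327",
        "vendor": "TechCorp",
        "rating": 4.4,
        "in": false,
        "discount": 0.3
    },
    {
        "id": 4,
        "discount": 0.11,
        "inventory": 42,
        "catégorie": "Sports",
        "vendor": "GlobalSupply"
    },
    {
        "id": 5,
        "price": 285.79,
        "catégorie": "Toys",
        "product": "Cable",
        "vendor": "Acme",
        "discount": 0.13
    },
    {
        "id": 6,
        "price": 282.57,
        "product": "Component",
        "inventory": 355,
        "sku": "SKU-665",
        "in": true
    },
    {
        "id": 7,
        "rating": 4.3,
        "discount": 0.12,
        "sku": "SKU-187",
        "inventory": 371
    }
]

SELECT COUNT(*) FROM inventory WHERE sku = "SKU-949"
1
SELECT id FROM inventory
[1, 2, 3, 4, 5, 6, 7]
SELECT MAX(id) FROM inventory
7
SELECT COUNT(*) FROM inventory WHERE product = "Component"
2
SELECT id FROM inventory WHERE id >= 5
[5, 6, 7]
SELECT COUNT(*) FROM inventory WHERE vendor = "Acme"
2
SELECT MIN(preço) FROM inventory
177.25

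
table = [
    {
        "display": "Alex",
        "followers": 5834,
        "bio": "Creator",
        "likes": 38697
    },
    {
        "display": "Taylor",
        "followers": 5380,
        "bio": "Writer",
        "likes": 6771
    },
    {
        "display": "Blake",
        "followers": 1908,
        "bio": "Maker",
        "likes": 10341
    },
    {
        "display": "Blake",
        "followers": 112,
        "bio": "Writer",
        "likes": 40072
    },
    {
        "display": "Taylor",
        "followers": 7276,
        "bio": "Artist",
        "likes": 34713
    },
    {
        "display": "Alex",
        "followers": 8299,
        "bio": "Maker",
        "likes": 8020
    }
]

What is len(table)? 6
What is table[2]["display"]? "Blake"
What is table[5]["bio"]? "Maker"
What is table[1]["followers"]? 5380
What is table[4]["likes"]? 34713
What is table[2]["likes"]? 10341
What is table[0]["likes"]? 38697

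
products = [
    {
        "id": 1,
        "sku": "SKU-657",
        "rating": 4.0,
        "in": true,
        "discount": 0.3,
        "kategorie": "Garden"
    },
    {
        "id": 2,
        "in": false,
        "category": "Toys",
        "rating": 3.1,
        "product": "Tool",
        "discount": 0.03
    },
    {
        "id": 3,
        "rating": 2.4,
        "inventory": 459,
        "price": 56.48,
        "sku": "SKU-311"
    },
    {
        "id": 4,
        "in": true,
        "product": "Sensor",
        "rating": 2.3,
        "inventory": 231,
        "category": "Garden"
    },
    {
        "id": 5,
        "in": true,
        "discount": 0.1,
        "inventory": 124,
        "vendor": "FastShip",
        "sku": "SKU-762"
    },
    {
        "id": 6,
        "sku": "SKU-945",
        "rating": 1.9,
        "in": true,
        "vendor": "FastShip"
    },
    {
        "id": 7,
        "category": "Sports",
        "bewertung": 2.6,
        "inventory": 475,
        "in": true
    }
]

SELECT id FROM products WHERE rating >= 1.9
[1, 2, 3, 4, 6]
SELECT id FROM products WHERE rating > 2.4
[1, 2]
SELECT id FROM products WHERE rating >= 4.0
[1]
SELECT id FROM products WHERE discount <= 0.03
[2]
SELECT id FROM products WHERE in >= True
[1, 4, 5, 6, 7]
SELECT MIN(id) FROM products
1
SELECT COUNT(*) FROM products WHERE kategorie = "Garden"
1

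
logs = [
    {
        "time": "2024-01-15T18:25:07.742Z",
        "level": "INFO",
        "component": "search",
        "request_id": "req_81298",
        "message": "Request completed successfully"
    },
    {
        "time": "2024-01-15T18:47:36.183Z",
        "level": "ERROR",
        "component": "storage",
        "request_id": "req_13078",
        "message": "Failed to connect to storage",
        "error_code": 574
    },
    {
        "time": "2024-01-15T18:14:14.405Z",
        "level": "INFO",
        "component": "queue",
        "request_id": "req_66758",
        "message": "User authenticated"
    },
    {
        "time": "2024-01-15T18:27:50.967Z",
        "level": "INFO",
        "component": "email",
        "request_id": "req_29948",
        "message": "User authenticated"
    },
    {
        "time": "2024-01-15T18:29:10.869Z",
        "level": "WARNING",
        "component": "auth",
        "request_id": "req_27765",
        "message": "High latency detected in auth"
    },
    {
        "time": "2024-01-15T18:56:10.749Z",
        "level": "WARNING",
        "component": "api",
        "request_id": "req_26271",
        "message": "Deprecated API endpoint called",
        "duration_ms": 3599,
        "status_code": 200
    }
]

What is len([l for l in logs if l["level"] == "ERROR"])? 1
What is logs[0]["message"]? "Request completed successfully"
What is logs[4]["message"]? "High latency detected in auth"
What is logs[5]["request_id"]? "req_26271"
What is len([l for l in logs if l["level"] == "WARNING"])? 2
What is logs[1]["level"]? "ERROR"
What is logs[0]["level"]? "INFO"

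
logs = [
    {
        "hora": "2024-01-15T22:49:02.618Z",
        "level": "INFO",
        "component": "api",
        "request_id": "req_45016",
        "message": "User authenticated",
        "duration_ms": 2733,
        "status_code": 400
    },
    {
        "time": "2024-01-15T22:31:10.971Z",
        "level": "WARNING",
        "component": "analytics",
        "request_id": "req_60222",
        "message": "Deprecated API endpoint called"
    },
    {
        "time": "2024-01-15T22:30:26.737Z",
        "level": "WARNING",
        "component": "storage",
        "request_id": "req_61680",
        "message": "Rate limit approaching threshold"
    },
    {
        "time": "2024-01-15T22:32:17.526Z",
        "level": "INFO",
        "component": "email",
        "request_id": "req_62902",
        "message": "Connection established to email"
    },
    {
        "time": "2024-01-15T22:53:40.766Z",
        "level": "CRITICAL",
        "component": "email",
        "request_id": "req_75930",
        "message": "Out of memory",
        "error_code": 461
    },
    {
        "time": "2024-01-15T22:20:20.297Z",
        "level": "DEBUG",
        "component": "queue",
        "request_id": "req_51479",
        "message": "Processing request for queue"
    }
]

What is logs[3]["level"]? "INFO"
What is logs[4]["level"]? "CRITICAL"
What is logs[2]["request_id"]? "req_61680"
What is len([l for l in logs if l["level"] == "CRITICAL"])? 1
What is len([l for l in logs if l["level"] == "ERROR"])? 0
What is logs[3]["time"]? "2024-01-15T22:32:17.526Z"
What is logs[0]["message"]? "User authenticated"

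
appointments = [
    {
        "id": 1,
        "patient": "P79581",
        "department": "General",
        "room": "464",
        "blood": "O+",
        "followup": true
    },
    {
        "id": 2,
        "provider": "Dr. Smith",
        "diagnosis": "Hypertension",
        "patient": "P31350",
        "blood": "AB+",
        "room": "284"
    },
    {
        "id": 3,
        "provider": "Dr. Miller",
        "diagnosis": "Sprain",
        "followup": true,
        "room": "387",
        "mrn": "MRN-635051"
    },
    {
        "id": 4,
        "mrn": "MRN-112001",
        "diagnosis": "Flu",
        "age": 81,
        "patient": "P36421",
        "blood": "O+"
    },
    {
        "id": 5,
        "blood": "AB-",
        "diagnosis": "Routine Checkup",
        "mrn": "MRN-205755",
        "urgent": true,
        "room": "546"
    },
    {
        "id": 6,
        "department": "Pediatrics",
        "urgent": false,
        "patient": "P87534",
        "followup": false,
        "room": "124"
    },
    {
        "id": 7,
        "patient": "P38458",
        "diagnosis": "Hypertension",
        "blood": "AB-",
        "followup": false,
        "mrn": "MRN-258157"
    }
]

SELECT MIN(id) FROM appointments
1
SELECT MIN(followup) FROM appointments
False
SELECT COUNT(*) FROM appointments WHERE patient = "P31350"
1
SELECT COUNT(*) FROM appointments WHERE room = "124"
1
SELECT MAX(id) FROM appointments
7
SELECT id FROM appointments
[1, 2, 3, 4, 5, 6, 7]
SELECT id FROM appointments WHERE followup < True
[6, 7]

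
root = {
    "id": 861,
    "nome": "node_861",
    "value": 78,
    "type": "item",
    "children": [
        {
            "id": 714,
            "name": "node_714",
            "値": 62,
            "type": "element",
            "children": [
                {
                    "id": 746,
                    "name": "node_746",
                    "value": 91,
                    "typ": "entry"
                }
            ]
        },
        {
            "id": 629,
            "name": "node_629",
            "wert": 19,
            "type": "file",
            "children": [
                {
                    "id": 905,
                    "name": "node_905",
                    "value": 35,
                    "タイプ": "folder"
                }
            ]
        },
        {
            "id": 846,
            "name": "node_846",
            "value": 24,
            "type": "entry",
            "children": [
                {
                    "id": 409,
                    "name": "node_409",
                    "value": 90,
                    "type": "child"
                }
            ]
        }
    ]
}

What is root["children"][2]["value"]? 24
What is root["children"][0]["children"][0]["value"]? 91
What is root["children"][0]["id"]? 714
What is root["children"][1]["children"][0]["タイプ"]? "folder"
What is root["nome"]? "node_861"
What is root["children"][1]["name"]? "node_629"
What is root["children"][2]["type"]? "entry"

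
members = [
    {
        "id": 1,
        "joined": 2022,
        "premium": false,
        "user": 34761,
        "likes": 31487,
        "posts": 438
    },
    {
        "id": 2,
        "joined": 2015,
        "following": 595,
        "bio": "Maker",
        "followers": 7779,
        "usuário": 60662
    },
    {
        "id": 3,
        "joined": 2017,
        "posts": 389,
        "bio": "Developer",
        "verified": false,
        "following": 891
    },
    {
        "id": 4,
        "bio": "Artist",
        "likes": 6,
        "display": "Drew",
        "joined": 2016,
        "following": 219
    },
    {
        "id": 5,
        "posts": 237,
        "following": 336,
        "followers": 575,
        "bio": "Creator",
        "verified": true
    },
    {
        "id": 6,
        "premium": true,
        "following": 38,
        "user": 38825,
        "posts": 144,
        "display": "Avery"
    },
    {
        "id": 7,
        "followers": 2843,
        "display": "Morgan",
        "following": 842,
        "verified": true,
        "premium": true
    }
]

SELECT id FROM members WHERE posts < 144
[]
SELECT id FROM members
[1, 2, 3, 4, 5, 6, 7]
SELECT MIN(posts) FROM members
144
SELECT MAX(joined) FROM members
2022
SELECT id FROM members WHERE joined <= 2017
[2, 3, 4]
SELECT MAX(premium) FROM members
True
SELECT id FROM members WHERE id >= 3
[3, 4, 5, 6, 7]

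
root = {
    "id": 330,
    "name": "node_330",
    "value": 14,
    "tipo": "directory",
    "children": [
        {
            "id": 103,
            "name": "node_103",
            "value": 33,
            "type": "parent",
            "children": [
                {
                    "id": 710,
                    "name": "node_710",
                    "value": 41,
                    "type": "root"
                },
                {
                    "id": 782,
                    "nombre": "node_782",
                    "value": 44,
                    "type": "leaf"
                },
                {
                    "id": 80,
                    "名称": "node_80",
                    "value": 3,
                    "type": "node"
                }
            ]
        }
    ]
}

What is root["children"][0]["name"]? "node_103"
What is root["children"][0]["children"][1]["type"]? "leaf"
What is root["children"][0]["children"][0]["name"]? "node_710"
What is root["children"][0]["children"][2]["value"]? 3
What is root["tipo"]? "directory"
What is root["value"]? 14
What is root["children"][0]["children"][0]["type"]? "root"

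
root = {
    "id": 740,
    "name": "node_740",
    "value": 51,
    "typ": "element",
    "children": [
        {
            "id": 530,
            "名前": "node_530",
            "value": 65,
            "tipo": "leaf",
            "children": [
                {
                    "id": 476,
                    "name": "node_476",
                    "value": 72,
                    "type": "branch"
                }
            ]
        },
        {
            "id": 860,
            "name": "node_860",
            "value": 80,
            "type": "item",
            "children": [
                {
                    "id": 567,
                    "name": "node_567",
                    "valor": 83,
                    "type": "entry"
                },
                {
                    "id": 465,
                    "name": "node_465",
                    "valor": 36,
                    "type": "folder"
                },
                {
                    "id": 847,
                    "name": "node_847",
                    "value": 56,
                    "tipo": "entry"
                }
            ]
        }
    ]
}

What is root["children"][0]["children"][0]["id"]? 476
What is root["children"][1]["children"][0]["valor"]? 83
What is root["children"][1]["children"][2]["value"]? 56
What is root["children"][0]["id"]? 530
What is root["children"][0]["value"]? 65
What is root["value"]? 51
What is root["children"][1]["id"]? 860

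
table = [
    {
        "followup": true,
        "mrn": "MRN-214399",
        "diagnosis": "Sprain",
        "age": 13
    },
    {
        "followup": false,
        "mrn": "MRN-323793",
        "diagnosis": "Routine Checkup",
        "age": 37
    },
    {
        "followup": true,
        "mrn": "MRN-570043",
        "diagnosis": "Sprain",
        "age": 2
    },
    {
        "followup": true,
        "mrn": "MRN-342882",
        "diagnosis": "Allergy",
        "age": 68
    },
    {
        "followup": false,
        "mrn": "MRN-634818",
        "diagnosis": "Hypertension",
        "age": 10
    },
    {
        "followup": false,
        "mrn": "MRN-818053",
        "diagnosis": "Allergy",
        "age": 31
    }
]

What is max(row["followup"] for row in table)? True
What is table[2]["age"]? 2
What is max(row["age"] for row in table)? 68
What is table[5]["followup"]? False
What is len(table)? 6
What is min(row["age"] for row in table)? 2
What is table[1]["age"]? 37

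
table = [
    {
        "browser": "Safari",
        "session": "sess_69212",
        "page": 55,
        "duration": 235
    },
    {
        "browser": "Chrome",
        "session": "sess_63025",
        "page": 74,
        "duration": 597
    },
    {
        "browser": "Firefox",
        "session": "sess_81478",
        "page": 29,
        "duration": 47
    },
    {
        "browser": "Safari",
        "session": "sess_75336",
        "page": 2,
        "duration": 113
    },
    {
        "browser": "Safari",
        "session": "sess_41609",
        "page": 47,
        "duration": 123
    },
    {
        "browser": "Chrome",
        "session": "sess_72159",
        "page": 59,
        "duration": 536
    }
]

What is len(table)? 6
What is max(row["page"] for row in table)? 74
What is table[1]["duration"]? 597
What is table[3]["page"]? 2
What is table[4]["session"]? "sess_41609"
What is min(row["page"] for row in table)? 2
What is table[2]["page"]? 29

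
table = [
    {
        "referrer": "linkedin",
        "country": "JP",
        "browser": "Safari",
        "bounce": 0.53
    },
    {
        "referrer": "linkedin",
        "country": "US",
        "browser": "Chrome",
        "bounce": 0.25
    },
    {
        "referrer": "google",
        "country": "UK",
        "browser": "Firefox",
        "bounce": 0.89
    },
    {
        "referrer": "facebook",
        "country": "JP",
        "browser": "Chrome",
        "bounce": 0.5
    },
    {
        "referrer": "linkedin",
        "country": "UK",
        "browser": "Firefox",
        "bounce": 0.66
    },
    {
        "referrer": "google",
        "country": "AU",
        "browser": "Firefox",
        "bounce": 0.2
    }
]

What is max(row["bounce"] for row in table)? 0.89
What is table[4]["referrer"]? "linkedin"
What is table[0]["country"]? "JP"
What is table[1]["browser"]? "Chrome"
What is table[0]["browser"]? "Safari"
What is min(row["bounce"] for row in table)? 0.2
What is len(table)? 6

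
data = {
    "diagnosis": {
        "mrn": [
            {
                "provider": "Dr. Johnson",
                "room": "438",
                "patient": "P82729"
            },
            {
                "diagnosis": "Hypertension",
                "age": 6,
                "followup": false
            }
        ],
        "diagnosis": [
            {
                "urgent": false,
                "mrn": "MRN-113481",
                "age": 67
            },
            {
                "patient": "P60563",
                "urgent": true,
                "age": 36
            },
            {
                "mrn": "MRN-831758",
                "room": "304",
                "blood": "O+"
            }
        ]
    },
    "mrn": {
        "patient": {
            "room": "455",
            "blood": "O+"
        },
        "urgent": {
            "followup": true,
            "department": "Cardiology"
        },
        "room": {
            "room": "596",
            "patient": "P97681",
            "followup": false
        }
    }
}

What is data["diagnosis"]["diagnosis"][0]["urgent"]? False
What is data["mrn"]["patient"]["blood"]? "O+"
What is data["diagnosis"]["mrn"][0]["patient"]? "P82729"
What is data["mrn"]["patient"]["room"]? "455"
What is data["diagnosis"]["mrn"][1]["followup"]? False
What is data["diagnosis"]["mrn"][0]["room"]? "438"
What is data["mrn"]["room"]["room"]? "596"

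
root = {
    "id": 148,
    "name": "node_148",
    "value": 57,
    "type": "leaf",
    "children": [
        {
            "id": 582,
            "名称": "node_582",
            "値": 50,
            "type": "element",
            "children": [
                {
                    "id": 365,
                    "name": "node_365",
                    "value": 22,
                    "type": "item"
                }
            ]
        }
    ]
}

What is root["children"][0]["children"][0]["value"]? 22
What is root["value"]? 57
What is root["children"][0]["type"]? "element"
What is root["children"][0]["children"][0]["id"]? 365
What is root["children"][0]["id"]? 582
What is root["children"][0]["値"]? 50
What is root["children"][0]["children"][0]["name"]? "node_365"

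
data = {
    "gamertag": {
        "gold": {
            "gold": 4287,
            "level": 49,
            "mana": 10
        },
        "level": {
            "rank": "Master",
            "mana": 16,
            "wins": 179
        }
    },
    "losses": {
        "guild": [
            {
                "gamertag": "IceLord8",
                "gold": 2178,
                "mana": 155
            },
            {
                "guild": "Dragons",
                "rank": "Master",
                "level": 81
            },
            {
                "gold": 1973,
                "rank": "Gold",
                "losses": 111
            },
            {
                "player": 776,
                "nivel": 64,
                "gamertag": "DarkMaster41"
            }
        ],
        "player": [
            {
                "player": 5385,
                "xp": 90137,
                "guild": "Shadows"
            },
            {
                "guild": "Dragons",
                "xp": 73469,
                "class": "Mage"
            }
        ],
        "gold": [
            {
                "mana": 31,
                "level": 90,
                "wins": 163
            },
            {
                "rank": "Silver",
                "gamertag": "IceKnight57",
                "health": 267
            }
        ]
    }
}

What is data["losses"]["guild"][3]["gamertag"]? "DarkMaster41"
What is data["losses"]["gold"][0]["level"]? 90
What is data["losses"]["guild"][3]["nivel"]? 64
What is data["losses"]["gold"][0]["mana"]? 31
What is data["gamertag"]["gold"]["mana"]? 10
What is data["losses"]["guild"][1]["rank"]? "Master"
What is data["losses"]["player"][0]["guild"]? "Shadows"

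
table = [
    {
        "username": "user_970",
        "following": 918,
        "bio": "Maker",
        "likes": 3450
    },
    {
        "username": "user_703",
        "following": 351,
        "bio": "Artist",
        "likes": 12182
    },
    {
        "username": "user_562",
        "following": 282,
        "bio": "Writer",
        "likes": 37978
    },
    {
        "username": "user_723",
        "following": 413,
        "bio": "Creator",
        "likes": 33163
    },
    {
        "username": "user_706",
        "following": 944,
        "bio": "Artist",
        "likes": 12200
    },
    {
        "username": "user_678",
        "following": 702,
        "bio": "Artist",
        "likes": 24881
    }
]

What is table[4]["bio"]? "Artist"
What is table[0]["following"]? 918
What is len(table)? 6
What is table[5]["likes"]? 24881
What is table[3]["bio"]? "Creator"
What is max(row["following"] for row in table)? 944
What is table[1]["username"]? "user_703"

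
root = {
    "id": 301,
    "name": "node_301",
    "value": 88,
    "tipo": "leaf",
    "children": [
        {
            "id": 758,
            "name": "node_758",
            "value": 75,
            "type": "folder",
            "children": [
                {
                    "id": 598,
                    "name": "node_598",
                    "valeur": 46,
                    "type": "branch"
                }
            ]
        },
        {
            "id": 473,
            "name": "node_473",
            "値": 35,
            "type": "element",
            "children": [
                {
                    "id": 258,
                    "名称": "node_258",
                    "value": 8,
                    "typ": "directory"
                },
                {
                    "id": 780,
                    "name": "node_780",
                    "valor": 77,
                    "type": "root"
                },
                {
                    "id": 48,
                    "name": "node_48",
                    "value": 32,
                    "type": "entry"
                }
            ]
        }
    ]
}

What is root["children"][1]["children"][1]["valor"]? 77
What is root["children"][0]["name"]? "node_758"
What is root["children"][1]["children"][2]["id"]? 48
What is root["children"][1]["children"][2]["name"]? "node_48"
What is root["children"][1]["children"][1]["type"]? "root"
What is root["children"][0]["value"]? 75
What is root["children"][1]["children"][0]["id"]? 258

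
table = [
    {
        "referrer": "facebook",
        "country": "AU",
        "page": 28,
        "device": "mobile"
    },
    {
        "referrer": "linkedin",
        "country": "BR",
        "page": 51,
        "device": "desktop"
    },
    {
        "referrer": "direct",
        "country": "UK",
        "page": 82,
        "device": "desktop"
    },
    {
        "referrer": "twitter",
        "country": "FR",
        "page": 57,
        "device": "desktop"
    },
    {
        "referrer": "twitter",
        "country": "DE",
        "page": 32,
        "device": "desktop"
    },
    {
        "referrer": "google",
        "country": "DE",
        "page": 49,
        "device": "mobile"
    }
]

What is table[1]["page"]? 51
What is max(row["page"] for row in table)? 82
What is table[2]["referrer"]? "direct"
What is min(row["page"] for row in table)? 28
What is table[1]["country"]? "BR"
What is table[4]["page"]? 32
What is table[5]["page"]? 49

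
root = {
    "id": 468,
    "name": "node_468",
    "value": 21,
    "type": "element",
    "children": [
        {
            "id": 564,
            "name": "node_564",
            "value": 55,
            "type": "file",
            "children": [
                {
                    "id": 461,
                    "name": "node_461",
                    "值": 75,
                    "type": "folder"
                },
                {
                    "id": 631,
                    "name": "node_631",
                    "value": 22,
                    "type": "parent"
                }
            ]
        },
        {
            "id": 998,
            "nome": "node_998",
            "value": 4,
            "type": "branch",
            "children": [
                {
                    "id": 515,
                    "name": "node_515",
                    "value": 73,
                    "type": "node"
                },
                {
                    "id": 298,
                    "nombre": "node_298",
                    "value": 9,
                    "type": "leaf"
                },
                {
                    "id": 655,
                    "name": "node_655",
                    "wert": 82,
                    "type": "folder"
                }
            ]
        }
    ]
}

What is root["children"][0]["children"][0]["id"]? 461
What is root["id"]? 468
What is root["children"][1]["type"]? "branch"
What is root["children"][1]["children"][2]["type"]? "folder"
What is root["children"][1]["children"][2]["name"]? "node_655"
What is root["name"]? "node_468"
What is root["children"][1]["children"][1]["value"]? 9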